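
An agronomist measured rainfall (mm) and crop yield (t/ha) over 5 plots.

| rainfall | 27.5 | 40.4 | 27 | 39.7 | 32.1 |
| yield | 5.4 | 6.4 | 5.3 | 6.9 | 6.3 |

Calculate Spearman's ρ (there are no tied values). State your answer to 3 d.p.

Rank rainfall: 2, 5, 1, 4, 3
Rank yield: 2, 4, 1, 5, 3
d = rank(rainfall) − rank(yield): 0, 1, 0, -1, 0; Σd² = 2
ρ = 1 − 6Σd² / [n(n²−1)] = 1 − 6×2 / (5×24) = 1 − 12/120 ≈ 0.900

0.900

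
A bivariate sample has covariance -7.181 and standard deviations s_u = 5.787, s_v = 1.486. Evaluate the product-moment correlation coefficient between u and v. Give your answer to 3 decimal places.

r = Cov(u,v) / (s_u · s_v) = -7.181 / (5.787 × 1.486)
  = -7.181 / 8.5995 ≈ -0.835

-0.835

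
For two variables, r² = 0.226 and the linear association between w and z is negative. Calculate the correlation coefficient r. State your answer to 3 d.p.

|r| = √0.226 = 0.475
The association is negative, so r = −0.475.

-0.475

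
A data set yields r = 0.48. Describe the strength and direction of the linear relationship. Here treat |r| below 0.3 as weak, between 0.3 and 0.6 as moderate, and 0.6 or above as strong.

r = 0.48 > 0 so the relationship is positive.
|r| = 0.48, which falls in the moderate range.

moderate positive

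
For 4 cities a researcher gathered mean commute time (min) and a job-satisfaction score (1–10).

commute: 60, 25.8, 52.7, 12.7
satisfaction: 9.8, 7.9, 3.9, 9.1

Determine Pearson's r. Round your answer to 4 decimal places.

-0.2698

n = 4, Σx = 151.2, Σy = 30.7, Σx² = 7204.22, Σy² = 256.47, Σxy = 1112.92
nΣxy − ΣxΣy = 4451.68 − 4641.84 = -190.16
nΣx² − (Σx)² = 28816.88 − 22861.44 = 5955.44; nΣy² − (Σy)² = 1025.88 − 942.49 = 83.39
r = -190.16 / √(5955.44 × 83.39) = -190.16 / 704.7156 ≈ -0.2698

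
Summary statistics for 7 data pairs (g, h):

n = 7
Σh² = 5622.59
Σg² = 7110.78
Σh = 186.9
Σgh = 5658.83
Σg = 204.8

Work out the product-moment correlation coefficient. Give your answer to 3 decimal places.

0.227

r = (nΣgh − ΣgΣh) / √[(nΣg² − (Σg)²)(nΣh² − (Σh)²)]
Numerator: 7×5658.83 − 204.8×186.9 = 1334.69
Denominator: √[(49775.46 − 41943.04)(39358.13 − 34931.61)] = √[7832.42 × 4426.52] = 5888.1545
r = 1334.69 / 5888.1545 ≈ 0.227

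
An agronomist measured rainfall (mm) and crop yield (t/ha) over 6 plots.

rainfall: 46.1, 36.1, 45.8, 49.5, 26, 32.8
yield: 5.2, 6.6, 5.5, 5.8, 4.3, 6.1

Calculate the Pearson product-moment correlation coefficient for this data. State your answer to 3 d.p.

n = 6, Σx = 236.3, Σy = 33.5, Σx² = 9728.15, Σy² = 190.19, Σxy = 1328.86
nΣxy − ΣxΣy = 7973.16 − 7916.05 = 57.11
nΣx² − (Σx)² = 58368.9 − 55837.69 = 2531.21; nΣy² − (Σy)² = 1141.14 − 1122.25 = 18.89
r = 57.11 / √(2531.21 × 18.89) = 57.11 / 218.6654 ≈ 0.261

0.261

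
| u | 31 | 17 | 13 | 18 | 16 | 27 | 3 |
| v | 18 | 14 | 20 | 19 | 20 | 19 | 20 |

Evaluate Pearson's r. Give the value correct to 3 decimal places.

-0.257

n = 7, Σu = 125, Σv = 130, Σu² = 2737, Σv² = 2442, Σuv = 2291
nΣuv − ΣuΣv = 16037 − 16250 = -213
nΣu² − (Σu)² = 19159 − 15625 = 3534; nΣv² − (Σv)² = 17094 − 16900 = 194
r = -213 / √(3534 × 194) = -213 / 828.0072 ≈ -0.257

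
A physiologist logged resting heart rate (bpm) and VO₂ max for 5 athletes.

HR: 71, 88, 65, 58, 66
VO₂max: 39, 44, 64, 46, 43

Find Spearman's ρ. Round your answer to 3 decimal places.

Rank HR: 4, 5, 2, 1, 3
Rank VO₂max: 1, 3, 5, 4, 2
d = rank(HR) − rank(VO₂max): 3, 2, -3, -3, 1; Σd² = 32
ρ = 1 − 6Σd² / [n(n²−1)] = 1 − 6×32 / (5×24) = 1 − 192/120 ≈ -0.600

-0.600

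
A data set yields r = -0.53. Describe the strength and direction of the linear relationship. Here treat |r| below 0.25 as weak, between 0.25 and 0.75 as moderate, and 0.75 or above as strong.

r = -0.53 < 0 so the relationship is negative.
|r| = 0.53, which falls in the moderate range.

moderate negative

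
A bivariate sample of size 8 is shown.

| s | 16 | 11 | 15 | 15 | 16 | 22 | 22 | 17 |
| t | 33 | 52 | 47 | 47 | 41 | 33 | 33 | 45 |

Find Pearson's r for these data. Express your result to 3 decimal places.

n = 8, Σs = 134, Σt = 331, Σs² = 2340, Σt² = 14095, Σst = 5383
nΣst − ΣsΣt = 43064 − 44354 = -1290
nΣs² − (Σs)² = 18720 − 17956 = 764; nΣt² − (Σt)² = 112760 − 109561 = 3199
r = -1290 / √(764 × 3199) = -1290 / 1563.3413 ≈ -0.825

-0.825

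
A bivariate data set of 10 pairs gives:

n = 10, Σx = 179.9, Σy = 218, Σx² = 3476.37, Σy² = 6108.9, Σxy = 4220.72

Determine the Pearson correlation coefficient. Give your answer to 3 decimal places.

0.524

r = (nΣxy − ΣxΣy) / √[(nΣx² − (Σx)²)(nΣy² − (Σy)²)]
Numerator: 10×4220.72 − 179.9×218 = 2989
Denominator: √[(34763.7 − 32364.01)(61089 − 47524)] = √[2399.69 × 13565] = 5705.4180
r = 2989 / 5705.4180 ≈ 0.524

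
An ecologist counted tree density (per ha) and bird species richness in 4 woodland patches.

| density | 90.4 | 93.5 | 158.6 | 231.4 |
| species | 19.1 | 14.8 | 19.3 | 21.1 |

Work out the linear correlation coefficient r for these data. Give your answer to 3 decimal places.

n = 4, Σx = 573.9, Σy = 74.3, Σx² = 95614.33, Σy² = 1401.55, Σxy = 11053.96
nΣxy − ΣxΣy = 44215.84 − 42640.77 = 1575.07
nΣx² − (Σx)² = 382457.32 − 329361.21 = 53096.11; nΣy² − (Σy)² = 5606.2 − 5520.49 = 85.71
r = 1575.07 / √(53096.11 × 85.71) = 1575.07 / 2133.2763 ≈ 0.738

0.738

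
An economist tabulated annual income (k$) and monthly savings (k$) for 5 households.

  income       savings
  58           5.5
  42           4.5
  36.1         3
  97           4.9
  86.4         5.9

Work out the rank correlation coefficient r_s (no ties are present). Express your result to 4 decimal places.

0.7000

Rank income: 3, 2, 1, 5, 4
Rank savings: 4, 2, 1, 3, 5
d = rank(income) − rank(savings): -1, 0, 0, 2, -1; Σd² = 6
ρ = 1 − 6Σd² / [n(n²−1)] = 1 − 6×6 / (5×24) = 1 − 36/120 ≈ 0.7000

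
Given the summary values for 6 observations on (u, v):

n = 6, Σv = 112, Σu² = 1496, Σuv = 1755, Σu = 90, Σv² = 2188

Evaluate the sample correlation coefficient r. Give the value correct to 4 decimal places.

0.6291

r = (nΣuv − ΣuΣv) / √[(nΣu² − (Σu)²)(nΣv² − (Σv)²)]
Numerator: 6×1755 − 90×112 = 450
Denominator: √[(8976 − 8100)(13128 − 12544)] = √[876 × 584] = 715.2510
r = 450 / 715.2510 ≈ 0.6291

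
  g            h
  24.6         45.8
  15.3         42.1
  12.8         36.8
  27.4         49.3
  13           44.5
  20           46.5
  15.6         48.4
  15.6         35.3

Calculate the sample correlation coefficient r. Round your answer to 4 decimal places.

0.5962

n = 8, Σg = 144.3, Σh = 348.7, Σg² = 2809.57, Σh² = 15385.93, Σgh = 6406.89
nΣgh − ΣgΣh = 51255.12 − 50317.41 = 937.71
nΣg² − (Σg)² = 22476.56 − 20822.49 = 1654.07; nΣh² − (Σh)² = 123087.44 − 121591.69 = 1495.75
r = 937.71 / √(1654.07 × 1495.75) = 937.71 / 1572.9193 ≈ 0.5962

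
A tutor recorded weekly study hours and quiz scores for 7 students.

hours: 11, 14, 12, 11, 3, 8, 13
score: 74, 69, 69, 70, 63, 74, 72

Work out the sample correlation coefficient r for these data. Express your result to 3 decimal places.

0.525

n = 7, Σx = 72, Σy = 491, Σx² = 824, Σy² = 34527, Σxy = 5095
nΣxy − ΣxΣy = 35665 − 35352 = 313
nΣx² − (Σx)² = 5768 − 5184 = 584; nΣy² − (Σy)² = 241689 − 241081 = 608
r = 313 / √(584 × 608) = 313 / 595.8792 ≈ 0.525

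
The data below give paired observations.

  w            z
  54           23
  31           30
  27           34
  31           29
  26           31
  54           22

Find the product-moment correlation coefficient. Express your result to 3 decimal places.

-0.960

n = 6, Σw = 223, Σz = 169, Σw² = 9159, Σz² = 4871, Σwz = 5983
nΣwz − ΣwΣz = 35898 − 37687 = -1789
nΣw² − (Σw)² = 54954 − 49729 = 5225; nΣz² − (Σz)² = 29226 − 28561 = 665
r = -1789 / √(5225 × 665) = -1789 / 1864.0346 ≈ -0.960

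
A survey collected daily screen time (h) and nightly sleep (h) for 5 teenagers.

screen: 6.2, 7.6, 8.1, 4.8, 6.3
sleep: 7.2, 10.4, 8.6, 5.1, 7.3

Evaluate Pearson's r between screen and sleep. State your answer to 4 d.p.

n = 5, Σx = 33, Σy = 38.6, Σx² = 224.54, Σy² = 313.26, Σxy = 263.81
nΣxy − ΣxΣy = 1319.05 − 1273.8 = 45.25
nΣx² − (Σx)² = 1122.7 − 1089 = 33.7; nΣy² − (Σy)² = 1566.3 − 1489.96 = 76.34
r = 45.25 / √(33.7 × 76.34) = 45.25 / 50.7214 ≈ 0.8921

0.8921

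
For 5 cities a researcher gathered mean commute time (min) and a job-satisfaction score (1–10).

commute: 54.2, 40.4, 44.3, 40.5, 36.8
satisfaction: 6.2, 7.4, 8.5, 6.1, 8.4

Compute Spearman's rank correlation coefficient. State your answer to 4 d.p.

Rank commute: 5, 2, 4, 3, 1
Rank satisfaction: 2, 3, 5, 1, 4
d = rank(commute) − rank(satisfaction): 3, -1, -1, 2, -3; Σd² = 24
ρ = 1 − 6Σd² / [n(n²−1)] = 1 − 6×24 / (5×24) = 1 − 144/120 ≈ -0.2000

-0.2000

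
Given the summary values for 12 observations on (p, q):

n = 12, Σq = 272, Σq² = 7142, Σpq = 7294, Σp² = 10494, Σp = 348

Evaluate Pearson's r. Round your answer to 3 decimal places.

r = (nΣpq − ΣpΣq) / √[(nΣp² − (Σp)²)(nΣq² − (Σq)²)]
Numerator: 12×7294 − 348×272 = -7128
Denominator: √[(125928 − 121104)(85704 − 73984)] = √[4824 × 11720] = 7519.1276
r = -7128 / 7519.1276 ≈ -0.948

-0.948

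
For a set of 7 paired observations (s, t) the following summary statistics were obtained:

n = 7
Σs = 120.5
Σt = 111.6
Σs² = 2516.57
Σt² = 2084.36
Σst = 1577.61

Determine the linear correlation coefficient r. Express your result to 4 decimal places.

-0.9351

r = (nΣst − ΣsΣt) / √[(nΣs² − (Σs)²)(nΣt² − (Σt)²)]
Numerator: 7×1577.61 − 120.5×111.6 = -2404.53
Denominator: √[(17615.99 − 14520.25)(14590.52 − 12454.56)] = √[3095.74 × 2135.96] = 2571.4542
r = -2404.53 / 2571.4542 ≈ -0.9351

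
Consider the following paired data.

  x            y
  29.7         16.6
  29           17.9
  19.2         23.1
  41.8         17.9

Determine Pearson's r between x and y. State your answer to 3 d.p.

-0.693

n = 4, Σx = 119.7, Σy = 75.5, Σx² = 3838.97, Σy² = 1449.99, Σxy = 2203.86
nΣxy − ΣxΣy = 8815.44 − 9037.35 = -221.91
nΣx² − (Σx)² = 15355.88 − 14328.09 = 1027.79; nΣy² − (Σy)² = 5799.96 − 5700.25 = 99.71
r = -221.91 / √(1027.79 × 99.71) = -221.91 / 320.1264 ≈ -0.693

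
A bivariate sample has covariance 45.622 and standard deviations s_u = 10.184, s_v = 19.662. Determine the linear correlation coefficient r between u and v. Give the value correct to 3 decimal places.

r = Cov(u,v) / (s_u · s_v) = 45.622 / (10.184 × 19.662)
  = 45.622 / 200.2378 ≈ 0.228

0.228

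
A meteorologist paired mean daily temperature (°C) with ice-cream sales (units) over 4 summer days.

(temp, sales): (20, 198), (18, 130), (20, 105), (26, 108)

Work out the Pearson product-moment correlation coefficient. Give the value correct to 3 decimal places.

n = 4, Σx = 84, Σy = 541, Σx² = 1800, Σy² = 78793, Σxy = 11208
nΣxy − ΣxΣy = 44832 − 45444 = -612
nΣx² − (Σx)² = 7200 − 7056 = 144; nΣy² − (Σy)² = 315172 − 292681 = 22491
r = -612 / √(144 × 22491) = -612 / 1799.6400 ≈ -0.340

-0.340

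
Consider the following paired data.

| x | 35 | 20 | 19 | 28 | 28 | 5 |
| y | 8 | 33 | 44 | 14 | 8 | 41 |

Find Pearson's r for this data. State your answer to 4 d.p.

n = 6, Σx = 135, Σy = 148, Σx² = 3579, Σy² = 5030, Σxy = 2597
nΣxy − ΣxΣy = 15582 − 19980 = -4398
nΣx² − (Σx)² = 21474 − 18225 = 3249; nΣy² − (Σy)² = 30180 − 21904 = 8276
r = -4398 / √(3249 × 8276) = -4398 / 5185.4338 ≈ -0.8481

-0.8481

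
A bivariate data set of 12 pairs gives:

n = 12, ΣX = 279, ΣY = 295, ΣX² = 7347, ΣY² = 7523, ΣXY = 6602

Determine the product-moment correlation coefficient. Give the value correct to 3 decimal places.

r = (nΣXY − ΣXΣY) / √[(nΣX² − (ΣX)²)(nΣY² − (ΣY)²)]
Numerator: 12×6602 − 279×295 = -3081
Denominator: √[(88164 − 77841)(90276 − 87025)] = √[10323 × 3251] = 5793.1056
r = -3081 / 5793.1056 ≈ -0.532

-0.532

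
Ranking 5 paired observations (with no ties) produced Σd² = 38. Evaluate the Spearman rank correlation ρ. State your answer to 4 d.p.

ρ = 1 − 6Σd² / [n(n²−1)] = 1 − 6×38 / (5×24)
  = 1 − 228/120 = 1 − 1.90000 ≈ -0.9000

-0.9000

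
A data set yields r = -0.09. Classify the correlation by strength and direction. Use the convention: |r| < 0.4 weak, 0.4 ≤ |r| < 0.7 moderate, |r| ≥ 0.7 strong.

weak negative

r = -0.09 < 0 so the relationship is negative.
|r| = 0.09, which falls in the weak range.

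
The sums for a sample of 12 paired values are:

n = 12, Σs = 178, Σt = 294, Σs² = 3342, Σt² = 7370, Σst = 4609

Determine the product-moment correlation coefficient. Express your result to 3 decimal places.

r = (nΣst − ΣsΣt) / √[(nΣs² − (Σs)²)(nΣt² − (Σt)²)]
Numerator: 12×4609 − 178×294 = 2976
Denominator: √[(40104 − 31684)(88440 − 86436)] = √[8420 × 2004] = 4107.7585
r = 2976 / 4107.7585 ≈ 0.724

0.724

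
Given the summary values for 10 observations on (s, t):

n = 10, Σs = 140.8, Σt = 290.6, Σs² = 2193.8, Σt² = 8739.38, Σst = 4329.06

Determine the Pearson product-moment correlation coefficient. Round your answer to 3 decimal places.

0.952

r = (nΣst − ΣsΣt) / √[(nΣs² − (Σs)²)(nΣt² − (Σt)²)]
Numerator: 10×4329.06 − 140.8×290.6 = 2374.12
Denominator: √[(21938 − 19824.64)(87393.8 − 84448.36)] = √[2113.36 × 2945.44] = 2494.9499
r = 2374.12 / 2494.9499 ≈ 0.952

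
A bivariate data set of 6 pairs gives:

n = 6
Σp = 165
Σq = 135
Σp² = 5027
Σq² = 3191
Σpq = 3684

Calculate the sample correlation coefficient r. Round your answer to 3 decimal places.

r = (nΣpq − ΣpΣq) / √[(nΣp² − (Σp)²)(nΣq² − (Σq)²)]
Numerator: 6×3684 − 165×135 = -171
Denominator: √[(30162 − 27225)(19146 − 18225)] = √[2937 × 921] = 1644.6814
r = -171 / 1644.6814 ≈ -0.104

-0.104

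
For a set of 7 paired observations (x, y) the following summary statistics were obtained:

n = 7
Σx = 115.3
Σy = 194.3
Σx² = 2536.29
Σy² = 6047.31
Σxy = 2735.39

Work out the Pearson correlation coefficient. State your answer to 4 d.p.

r = (nΣxy − ΣxΣy) / √[(nΣx² − (Σx)²)(nΣy² − (Σy)²)]
Numerator: 7×2735.39 − 115.3×194.3 = -3255.06
Denominator: √[(17754.03 − 13294.09)(42331.17 − 37752.49)] = √[4459.94 × 4578.68] = 4518.9200
r = -3255.06 / 4518.9200 ≈ -0.7203

-0.7203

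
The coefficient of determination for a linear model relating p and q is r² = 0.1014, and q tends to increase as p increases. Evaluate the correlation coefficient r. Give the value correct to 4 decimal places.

0.3184

|r| = √0.1014 = 0.3184
The association is positive, so r = 0.3184.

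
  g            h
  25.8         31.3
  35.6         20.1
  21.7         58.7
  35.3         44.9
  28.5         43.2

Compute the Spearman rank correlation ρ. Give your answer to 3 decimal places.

Rank g: 2, 5, 1, 4, 3
Rank h: 2, 1, 5, 4, 3
d = rank(g) − rank(h): 0, 4, -4, 0, 0; Σd² = 32
ρ = 1 − 6Σd² / [n(n²−1)] = 1 − 6×32 / (5×24) = 1 − 192/120 ≈ -0.600

-0.600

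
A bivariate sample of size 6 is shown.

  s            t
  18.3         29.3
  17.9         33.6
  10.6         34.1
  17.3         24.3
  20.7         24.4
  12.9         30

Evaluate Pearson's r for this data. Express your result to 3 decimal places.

-0.615

n = 6, Σs = 97.7, Σt = 175.7, Σs² = 1661.85, Σt² = 5236.11, Σst = 2811.56
nΣst − ΣsΣt = 16869.36 − 17165.89 = -296.53
nΣs² − (Σs)² = 9971.1 − 9545.29 = 425.81; nΣt² − (Σt)² = 31416.66 − 30870.49 = 546.17
r = -296.53 / √(425.81 × 546.17) = -296.53 / 482.2496 ≈ -0.615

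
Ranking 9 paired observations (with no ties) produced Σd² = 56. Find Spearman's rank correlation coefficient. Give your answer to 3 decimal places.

0.533

ρ = 1 − 6Σd² / [n(n²−1)] = 1 − 6×56 / (9×80)
  = 1 − 336/720 = 1 − 0.4667 ≈ 0.533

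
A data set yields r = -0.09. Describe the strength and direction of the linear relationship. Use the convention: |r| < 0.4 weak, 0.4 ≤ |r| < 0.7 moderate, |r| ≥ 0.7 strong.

r = -0.09 < 0 so the relationship is negative.
|r| = 0.09, which falls in the weak range.

weak negative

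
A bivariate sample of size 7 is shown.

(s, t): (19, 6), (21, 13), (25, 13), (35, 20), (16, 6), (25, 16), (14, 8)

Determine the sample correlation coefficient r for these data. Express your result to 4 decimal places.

n = 7, Σs = 155, Σt = 82, Σs² = 3729, Σt² = 1130, Σst = 2020
nΣst − ΣsΣt = 14140 − 12710 = 1430
nΣs² − (Σs)² = 26103 − 24025 = 2078; nΣt² − (Σt)² = 7910 − 6724 = 1186
r = 1430 / √(2078 × 1186) = 1430 / 1569.8752 ≈ 0.9109

0.9109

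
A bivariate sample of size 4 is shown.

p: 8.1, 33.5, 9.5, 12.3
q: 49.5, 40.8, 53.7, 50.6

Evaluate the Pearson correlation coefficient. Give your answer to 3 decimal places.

-0.934

n = 4, Σp = 63.4, Σq = 194.6, Σp² = 1429.4, Σq² = 9558.94, Σpq = 2900.28
nΣpq − ΣpΣq = 11601.12 − 12337.64 = -736.52
nΣp² − (Σp)² = 5717.6 − 4019.56 = 1698.04; nΣq² − (Σq)² = 38235.76 − 37869.16 = 366.6
r = -736.52 / √(1698.04 × 366.6) = -736.52 / 788.9876 ≈ -0.934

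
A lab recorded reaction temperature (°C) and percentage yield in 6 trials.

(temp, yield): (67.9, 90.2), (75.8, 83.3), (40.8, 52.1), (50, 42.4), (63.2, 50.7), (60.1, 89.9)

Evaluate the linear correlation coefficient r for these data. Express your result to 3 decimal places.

0.670

n = 6, Σx = 357.8, Σy = 408.6, Σx² = 22126.94, Σy² = 30239.6, Σxy = 25291.63
nΣxy − ΣxΣy = 151749.78 − 146197.08 = 5552.7
nΣx² − (Σx)² = 132761.64 − 128020.84 = 4740.8; nΣy² − (Σy)² = 181437.6 − 166953.96 = 14483.64
r = 5552.7 / √(4740.8 × 14483.64) = 5552.7 / 8286.3768 ≈ 0.670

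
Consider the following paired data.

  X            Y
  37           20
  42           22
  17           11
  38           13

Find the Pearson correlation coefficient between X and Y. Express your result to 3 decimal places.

n = 4, ΣX = 134, ΣY = 66, ΣX² = 4866, ΣY² = 1174, ΣXY = 2345
nΣXY − ΣXΣY = 9380 − 8844 = 536
nΣX² − (ΣX)² = 19464 − 17956 = 1508; nΣY² − (ΣY)² = 4696 − 4356 = 340
r = 536 / √(1508 × 340) = 536 / 716.0447 ≈ 0.749

0.749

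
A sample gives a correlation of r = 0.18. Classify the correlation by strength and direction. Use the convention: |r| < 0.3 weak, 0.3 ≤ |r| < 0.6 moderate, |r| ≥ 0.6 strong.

weak positive

r = 0.18 > 0 so the relationship is positive.
|r| = 0.18, which falls in the weak range.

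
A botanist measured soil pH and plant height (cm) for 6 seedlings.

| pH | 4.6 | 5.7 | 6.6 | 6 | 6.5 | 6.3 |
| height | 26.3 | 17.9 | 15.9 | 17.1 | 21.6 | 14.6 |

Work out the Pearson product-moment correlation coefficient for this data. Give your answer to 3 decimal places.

-0.737

n = 6, Σx = 35.7, Σy = 113.4, Σx² = 215.15, Σy² = 2237.04, Σxy = 662.93
nΣxy − ΣxΣy = 3977.58 − 4048.38 = -70.8
nΣx² − (Σx)² = 1290.9 − 1274.49 = 16.41; nΣy² − (Σy)² = 13422.24 − 12859.56 = 562.68
r = -70.8 / √(16.41 × 562.68) = -70.8 / 96.0915 ≈ -0.737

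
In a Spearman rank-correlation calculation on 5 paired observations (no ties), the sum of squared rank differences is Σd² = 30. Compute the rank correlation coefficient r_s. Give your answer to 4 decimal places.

-0.5000

ρ = 1 − 6Σd² / [n(n²−1)] = 1 − 6×30 / (5×24)
  = 1 − 180/120 = 1 − 1.50000 ≈ -0.5000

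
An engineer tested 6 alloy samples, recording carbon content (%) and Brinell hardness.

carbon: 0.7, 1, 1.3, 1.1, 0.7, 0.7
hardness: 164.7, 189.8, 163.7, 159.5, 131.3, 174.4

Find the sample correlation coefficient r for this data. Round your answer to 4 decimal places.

0.2381

n = 6, Σx = 5.5, Σy = 983.4, Σx² = 5.37, Σy² = 163043.12, Σxy = 907.34
nΣxy − ΣxΣy = 5444.04 − 5408.7 = 35.34
nΣx² − (Σx)² = 32.22 − 30.25 = 1.97; nΣy² − (Σy)² = 978258.72 − 967075.56 = 11183.16
r = 35.34 / √(1.97 × 11183.16) = 35.34 / 148.4278 ≈ 0.2381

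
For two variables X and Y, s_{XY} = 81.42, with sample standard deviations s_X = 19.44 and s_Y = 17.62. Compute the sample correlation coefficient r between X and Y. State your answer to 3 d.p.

0.238

r = Cov(X,Y) / (s_X · s_Y) = 81.42 / (19.44 × 17.62)
  = 81.42 / 342.5328 ≈ 0.238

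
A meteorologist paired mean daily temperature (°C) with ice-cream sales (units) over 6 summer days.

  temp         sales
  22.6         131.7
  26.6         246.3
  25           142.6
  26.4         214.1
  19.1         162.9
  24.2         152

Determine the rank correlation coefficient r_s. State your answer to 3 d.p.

0.600

Rank temp: 2, 6, 4, 5, 1, 3
Rank sales: 1, 6, 2, 5, 4, 3
d = rank(temp) − rank(sales): 1, 0, 2, 0, -3, 0; Σd² = 14
ρ = 1 − 6Σd² / [n(n²−1)] = 1 − 6×14 / (6×35) = 1 − 84/210 ≈ 0.600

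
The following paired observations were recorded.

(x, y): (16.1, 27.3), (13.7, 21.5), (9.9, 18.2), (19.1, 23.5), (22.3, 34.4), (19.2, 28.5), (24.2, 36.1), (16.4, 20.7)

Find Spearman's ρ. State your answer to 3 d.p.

Rank x: 3, 2, 1, 5, 7, 6, 8, 4
Rank y: 5, 3, 1, 4, 7, 6, 8, 2
d = rank(x) − rank(y): -2, -1, 0, 1, 0, 0, 0, 2; Σd² = 10
ρ = 1 − 6Σd² / [n(n²−1)] = 1 − 6×10 / (8×63) = 1 − 60/504 ≈ 0.881

0.881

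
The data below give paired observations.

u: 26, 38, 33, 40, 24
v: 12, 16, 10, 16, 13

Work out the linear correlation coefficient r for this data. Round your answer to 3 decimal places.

0.603

n = 5, Σu = 161, Σv = 67, Σu² = 5385, Σv² = 925, Σuv = 2202
nΣuv − ΣuΣv = 11010 − 10787 = 223
nΣu² − (Σu)² = 26925 − 25921 = 1004; nΣv² − (Σv)² = 4625 − 4489 = 136
r = 223 / √(1004 × 136) = 223 / 369.5186 ≈ 0.603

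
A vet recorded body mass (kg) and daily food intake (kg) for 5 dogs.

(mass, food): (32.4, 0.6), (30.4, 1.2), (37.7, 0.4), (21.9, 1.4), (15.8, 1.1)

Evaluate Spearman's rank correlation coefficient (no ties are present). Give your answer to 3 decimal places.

Rank mass: 4, 3, 5, 2, 1
Rank food: 2, 4, 1, 5, 3
d = rank(mass) − rank(food): 2, -1, 4, -3, -2; Σd² = 34
ρ = 1 − 6Σd² / [n(n²−1)] = 1 − 6×34 / (5×24) = 1 − 204/120 ≈ -0.700

-0.700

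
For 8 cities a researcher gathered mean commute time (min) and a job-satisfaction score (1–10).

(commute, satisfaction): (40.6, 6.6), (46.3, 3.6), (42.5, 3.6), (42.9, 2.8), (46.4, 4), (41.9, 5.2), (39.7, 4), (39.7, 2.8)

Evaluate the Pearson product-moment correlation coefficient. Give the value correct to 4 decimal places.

-0.1814

n = 8, Σx = 340, Σy = 32.6, Σx² = 14499.46, Σy² = 144.2, Σxy = 1381.2
nΣxy − ΣxΣy = 11049.6 − 11084 = -34.4
nΣx² − (Σx)² = 115995.68 − 115600 = 395.68; nΣy² − (Σy)² = 1153.6 − 1062.76 = 90.84
r = -34.4 / √(395.68 × 90.84) = -34.4 / 189.5879 ≈ -0.1814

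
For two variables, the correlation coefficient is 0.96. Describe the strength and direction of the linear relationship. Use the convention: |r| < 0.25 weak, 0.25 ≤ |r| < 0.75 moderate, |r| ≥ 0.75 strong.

r = 0.96 > 0 so the relationship is positive.
|r| = 0.96, which falls in the strong range.

strong positive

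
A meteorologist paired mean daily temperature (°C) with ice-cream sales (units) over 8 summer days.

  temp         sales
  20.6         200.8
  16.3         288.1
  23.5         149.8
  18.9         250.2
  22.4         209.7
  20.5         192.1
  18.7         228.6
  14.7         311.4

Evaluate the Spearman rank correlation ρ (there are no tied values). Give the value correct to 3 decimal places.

-0.881

Rank temp: 6, 2, 8, 4, 7, 5, 3, 1
Rank sales: 3, 7, 1, 6, 4, 2, 5, 8
d = rank(temp) − rank(sales): 3, -5, 7, -2, 3, 3, -2, -7; Σd² = 158
ρ = 1 − 6Σd² / [n(n²−1)] = 1 − 6×158 / (8×63) = 1 − 948/504 ≈ -0.881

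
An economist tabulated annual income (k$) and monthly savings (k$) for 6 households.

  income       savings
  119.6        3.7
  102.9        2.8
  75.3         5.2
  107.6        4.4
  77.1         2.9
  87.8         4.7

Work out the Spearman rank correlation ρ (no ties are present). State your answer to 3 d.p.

-0.371

Rank income: 6, 4, 1, 5, 2, 3
Rank savings: 3, 1, 6, 4, 2, 5
d = rank(income) − rank(savings): 3, 3, -5, 1, 0, -2; Σd² = 48
ρ = 1 − 6Σd² / [n(n²−1)] = 1 − 6×48 / (6×35) = 1 − 288/210 ≈ -0.371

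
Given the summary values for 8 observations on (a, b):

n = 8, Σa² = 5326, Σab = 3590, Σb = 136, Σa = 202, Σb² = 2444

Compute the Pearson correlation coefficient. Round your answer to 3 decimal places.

0.904

r = (nΣab − ΣaΣb) / √[(nΣa² − (Σa)²)(nΣb² − (Σb)²)]
Numerator: 8×3590 − 202×136 = 1248
Denominator: √[(42608 − 40804)(19552 − 18496)] = √[1804 × 1056] = 1380.2261
r = 1248 / 1380.2261 ≈ 0.904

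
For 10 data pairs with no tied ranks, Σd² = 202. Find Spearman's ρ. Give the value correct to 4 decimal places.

ρ = 1 − 6Σd² / [n(n²−1)] = 1 − 6×202 / (10×99)
  = 1 − 1212/990 = 1 − 1.22424 ≈ -0.2242

-0.2242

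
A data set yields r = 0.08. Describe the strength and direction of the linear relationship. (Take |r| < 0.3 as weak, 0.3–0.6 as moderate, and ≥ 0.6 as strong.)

r = 0.08 > 0 so the relationship is positive.
|r| = 0.08, which falls in the weak range.

weak positive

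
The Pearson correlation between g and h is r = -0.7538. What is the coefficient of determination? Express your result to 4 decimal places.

r² = (-0.7538)² = 0.5682

0.5682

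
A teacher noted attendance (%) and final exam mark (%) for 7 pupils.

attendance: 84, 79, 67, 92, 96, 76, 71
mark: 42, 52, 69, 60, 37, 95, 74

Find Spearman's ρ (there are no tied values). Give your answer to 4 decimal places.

-0.7500

Rank attendance: 5, 4, 1, 6, 7, 3, 2
Rank mark: 2, 3, 5, 4, 1, 7, 6
d = rank(attendance) − rank(mark): 3, 1, -4, 2, 6, -4, -4; Σd² = 98
ρ = 1 − 6Σd² / [n(n²−1)] = 1 − 6×98 / (7×48) = 1 − 588/336 ≈ -0.7500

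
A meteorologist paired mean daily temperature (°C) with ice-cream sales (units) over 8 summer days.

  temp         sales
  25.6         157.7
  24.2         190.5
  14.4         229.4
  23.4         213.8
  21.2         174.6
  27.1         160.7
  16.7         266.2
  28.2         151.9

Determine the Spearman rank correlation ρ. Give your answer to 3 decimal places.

-0.881

Rank temp: 6, 5, 1, 4, 3, 7, 2, 8
Rank sales: 2, 5, 7, 6, 4, 3, 8, 1
d = rank(temp) − rank(sales): 4, 0, -6, -2, -1, 4, -6, 7; Σd² = 158
ρ = 1 − 6Σd² / [n(n²−1)] = 1 − 6×158 / (8×63) = 1 − 948/504 ≈ -0.881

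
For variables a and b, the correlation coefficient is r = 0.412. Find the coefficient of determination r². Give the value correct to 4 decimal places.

r² = (0.412)² = 0.1697

0.1697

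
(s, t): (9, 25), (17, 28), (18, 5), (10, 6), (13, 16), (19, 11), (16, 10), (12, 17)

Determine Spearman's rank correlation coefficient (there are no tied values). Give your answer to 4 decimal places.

-0.2619

Rank s: 1, 6, 7, 2, 4, 8, 5, 3
Rank t: 7, 8, 1, 2, 5, 4, 3, 6
d = rank(s) − rank(t): -6, -2, 6, 0, -1, 4, 2, -3; Σd² = 106
ρ = 1 − 6Σd² / [n(n²−1)] = 1 − 6×106 / (8×63) = 1 − 636/504 ≈ -0.2619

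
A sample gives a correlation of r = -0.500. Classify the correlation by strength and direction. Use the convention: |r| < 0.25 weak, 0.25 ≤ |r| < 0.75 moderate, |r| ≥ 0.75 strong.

moderate negative

r = -0.500 < 0 so the relationship is negative.
|r| = 0.500, which falls in the moderate range.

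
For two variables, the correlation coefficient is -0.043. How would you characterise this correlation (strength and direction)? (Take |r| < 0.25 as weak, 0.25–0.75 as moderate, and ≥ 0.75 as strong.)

weak negative

r = -0.043 < 0 so the relationship is negative.
|r| = 0.043, which falls in the weak range.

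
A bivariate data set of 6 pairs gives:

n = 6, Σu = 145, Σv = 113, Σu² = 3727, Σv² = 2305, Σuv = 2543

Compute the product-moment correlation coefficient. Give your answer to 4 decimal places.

r = (nΣuv − ΣuΣv) / √[(nΣu² − (Σu)²)(nΣv² − (Σv)²)]
Numerator: 6×2543 − 145×113 = -1127
Denominator: √[(22362 − 21025)(13830 − 12769)] = √[1337 × 1061] = 1191.0319
r = -1127 / 1191.0319 ≈ -0.9462

-0.9462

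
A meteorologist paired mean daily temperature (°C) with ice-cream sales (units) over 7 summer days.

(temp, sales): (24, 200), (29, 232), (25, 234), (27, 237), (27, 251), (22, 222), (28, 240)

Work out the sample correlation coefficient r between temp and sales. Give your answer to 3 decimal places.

n = 7, Σx = 182, Σy = 1616, Σx² = 4768, Σy² = 374634, Σxy = 42158
nΣxy − ΣxΣy = 295106 − 294112 = 994
nΣx² − (Σx)² = 33376 − 33124 = 252; nΣy² − (Σy)² = 2622438 − 2611456 = 10982
r = 994 / √(252 × 10982) = 994 / 1663.5697 ≈ 0.598

0.598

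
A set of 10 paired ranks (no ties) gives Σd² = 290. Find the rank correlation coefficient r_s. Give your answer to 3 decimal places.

ρ = 1 − 6Σd² / [n(n²−1)] = 1 − 6×290 / (10×99)
  = 1 − 1740/990 = 1 − 1.7576 ≈ -0.758

-0.758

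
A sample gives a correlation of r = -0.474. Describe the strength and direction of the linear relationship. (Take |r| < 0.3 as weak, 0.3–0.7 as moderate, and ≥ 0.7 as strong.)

r = -0.474 < 0 so the relationship is negative.
|r| = 0.474, which falls in the moderate range.

moderate negative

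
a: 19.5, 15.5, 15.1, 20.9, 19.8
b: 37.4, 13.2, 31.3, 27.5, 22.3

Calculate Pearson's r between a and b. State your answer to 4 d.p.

0.3181

n = 5, Σa = 90.8, Σb = 131.7, Σa² = 1677.36, Σb² = 3806.23, Σab = 2422.82
nΣab − ΣaΣb = 12114.1 − 11958.36 = 155.74
nΣa² − (Σa)² = 8386.8 − 8244.64 = 142.16; nΣb² − (Σb)² = 19031.15 − 17344.89 = 1686.26
r = 155.74 / √(142.16 × 1686.26) = 155.74 / 489.6108 ≈ 0.3181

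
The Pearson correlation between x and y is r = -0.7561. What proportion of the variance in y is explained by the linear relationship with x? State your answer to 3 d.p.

0.572

r² = (-0.7561)² = 0.572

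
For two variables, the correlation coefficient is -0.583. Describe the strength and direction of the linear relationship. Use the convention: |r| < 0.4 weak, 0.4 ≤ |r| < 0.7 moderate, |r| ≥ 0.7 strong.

moderate negative

r = -0.583 < 0 so the relationship is negative.
|r| = 0.583, which falls in the moderate range.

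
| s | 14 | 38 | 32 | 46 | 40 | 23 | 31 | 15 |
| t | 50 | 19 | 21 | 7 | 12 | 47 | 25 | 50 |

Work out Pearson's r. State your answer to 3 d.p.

-0.974

n = 8, Σs = 239, Σt = 231, Σs² = 8095, Σt² = 8829, Σst = 5502
nΣst − ΣsΣt = 44016 − 55209 = -11193
nΣs² − (Σs)² = 64760 − 57121 = 7639; nΣt² − (Σt)² = 70632 − 53361 = 17271
r = -11193 / √(7639 × 17271) = -11193 / 11486.2165 ≈ -0.974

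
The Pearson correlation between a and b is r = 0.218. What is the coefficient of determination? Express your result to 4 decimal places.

r² = (0.218)² = 0.0475

0.0475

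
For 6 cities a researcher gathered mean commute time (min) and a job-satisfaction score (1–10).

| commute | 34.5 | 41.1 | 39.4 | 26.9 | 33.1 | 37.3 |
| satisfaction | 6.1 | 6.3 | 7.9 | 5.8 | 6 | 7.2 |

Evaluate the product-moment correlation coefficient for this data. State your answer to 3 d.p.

0.632

n = 6, Σx = 212.3, Σy = 39.3, Σx² = 7642.33, Σy² = 260.79, Σxy = 1403.82
nΣxy − ΣxΣy = 8422.92 − 8343.39 = 79.53
nΣx² − (Σx)² = 45853.98 − 45071.29 = 782.69; nΣy² − (Σy)² = 1564.74 − 1544.49 = 20.25
r = 79.53 / √(782.69 × 20.25) = 79.53 / 125.8947 ≈ 0.632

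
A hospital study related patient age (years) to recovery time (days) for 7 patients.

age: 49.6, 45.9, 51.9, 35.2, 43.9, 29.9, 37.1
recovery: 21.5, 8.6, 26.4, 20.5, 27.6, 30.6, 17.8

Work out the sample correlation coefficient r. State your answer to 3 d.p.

n = 7, Σx = 293.5, Σy = 153, Σx² = 12697.25, Σy² = 3668.38, Σxy = 6339.86
nΣxy − ΣxΣy = 44379.02 − 44905.5 = -526.48
nΣx² − (Σx)² = 88880.75 − 86142.25 = 2738.5; nΣy² − (Σy)² = 25678.66 − 23409 = 2269.66
r = -526.48 / √(2738.5 × 2269.66) = -526.48 / 2493.0832 ≈ -0.211

-0.211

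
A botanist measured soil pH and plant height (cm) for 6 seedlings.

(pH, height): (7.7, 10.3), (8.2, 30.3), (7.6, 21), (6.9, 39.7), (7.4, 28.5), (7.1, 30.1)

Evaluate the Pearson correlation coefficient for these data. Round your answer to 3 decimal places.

-0.463

n = 6, Σx = 44.9, Σy = 159.9, Σx² = 337.07, Σy² = 4759.53, Σxy = 1185.91
nΣxy − ΣxΣy = 7115.46 − 7179.51 = -64.05
nΣx² − (Σx)² = 2022.42 − 2016.01 = 6.41; nΣy² − (Σy)² = 28557.18 − 25568.01 = 2989.17
r = -64.05 / √(6.41 × 2989.17) = -64.05 / 138.4217 ≈ -0.463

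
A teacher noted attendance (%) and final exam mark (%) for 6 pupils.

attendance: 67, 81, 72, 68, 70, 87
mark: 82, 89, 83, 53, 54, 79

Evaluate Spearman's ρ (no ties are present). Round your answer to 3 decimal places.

Rank attendance: 1, 5, 4, 2, 3, 6
Rank mark: 4, 6, 5, 1, 2, 3
d = rank(attendance) − rank(mark): -3, -1, -1, 1, 1, 3; Σd² = 22
ρ = 1 − 6Σd² / [n(n²−1)] = 1 − 6×22 / (6×35) = 1 − 132/210 ≈ 0.371

0.371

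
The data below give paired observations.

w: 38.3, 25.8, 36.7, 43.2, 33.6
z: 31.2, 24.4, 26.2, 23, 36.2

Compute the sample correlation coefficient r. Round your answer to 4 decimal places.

-0.0882

n = 5, Σw = 177.6, Σz = 141, Σw² = 6474.62, Σz² = 4094.68, Σwz = 4995.94
nΣwz − ΣwΣz = 24979.7 − 25041.6 = -61.9
nΣw² − (Σw)² = 32373.1 − 31541.76 = 831.34; nΣz² − (Σz)² = 20473.4 − 19881 = 592.4
r = -61.9 / √(831.34 × 592.4) = -61.9 / 701.7733 ≈ -0.0882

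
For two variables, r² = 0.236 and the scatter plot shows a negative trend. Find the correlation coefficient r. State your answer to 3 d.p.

-0.486

|r| = √0.236 = 0.486
The association is negative, so r = −0.486.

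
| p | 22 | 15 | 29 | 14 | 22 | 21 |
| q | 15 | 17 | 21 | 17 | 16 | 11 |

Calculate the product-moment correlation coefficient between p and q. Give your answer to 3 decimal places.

n = 6, Σp = 123, Σq = 97, Σp² = 2671, Σq² = 1621, Σpq = 2015
nΣpq − ΣpΣq = 12090 − 11931 = 159
nΣp² − (Σp)² = 16026 − 15129 = 897; nΣq² − (Σq)² = 9726 − 9409 = 317
r = 159 / √(897 × 317) = 159 / 533.2438 ≈ 0.298

0.298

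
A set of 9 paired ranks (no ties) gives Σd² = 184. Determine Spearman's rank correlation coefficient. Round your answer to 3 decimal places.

ρ = 1 − 6Σd² / [n(n²−1)] = 1 − 6×184 / (9×80)
  = 1 − 1104/720 = 1 − 1.5333 ≈ -0.533

-0.533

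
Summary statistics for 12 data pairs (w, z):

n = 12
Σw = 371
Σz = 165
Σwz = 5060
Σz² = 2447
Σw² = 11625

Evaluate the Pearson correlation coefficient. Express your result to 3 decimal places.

-0.248

r = (nΣwz − ΣwΣz) / √[(nΣw² − (Σw)²)(nΣz² − (Σz)²)]
Numerator: 12×5060 − 371×165 = -495
Denominator: √[(139500 − 137641)(29364 − 27225)] = √[1859 × 2139] = 1994.0915
r = -495 / 1994.0915 ≈ -0.248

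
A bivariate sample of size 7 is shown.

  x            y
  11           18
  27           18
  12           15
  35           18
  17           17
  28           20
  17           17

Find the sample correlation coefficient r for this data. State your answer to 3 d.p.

n = 7, Σx = 147, Σy = 123, Σx² = 3581, Σy² = 2175, Σxy = 2632
nΣxy − ΣxΣy = 18424 − 18081 = 343
nΣx² − (Σx)² = 25067 − 21609 = 3458; nΣy² − (Σy)² = 15225 − 15129 = 96
r = 343 / √(3458 × 96) = 343 / 576.1666 ≈ 0.595

0.595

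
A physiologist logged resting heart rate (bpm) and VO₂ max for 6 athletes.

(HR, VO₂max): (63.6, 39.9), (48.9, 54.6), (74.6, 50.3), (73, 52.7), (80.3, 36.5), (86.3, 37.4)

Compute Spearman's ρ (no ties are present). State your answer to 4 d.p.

-0.7714

Rank HR: 2, 1, 4, 3, 5, 6
Rank VO₂max: 3, 6, 4, 5, 1, 2
d = rank(HR) − rank(VO₂max): -1, -5, 0, -2, 4, 4; Σd² = 62
ρ = 1 − 6Σd² / [n(n²−1)] = 1 − 6×62 / (6×35) = 1 − 372/210 ≈ -0.7714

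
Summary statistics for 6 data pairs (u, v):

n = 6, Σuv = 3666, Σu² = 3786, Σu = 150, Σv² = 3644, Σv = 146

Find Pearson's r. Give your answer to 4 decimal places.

r = (nΣuv − ΣuΣv) / √[(nΣu² − (Σu)²)(nΣv² − (Σv)²)]
Numerator: 6×3666 − 150×146 = 96
Denominator: √[(22716 − 22500)(21864 − 21316)] = √[216 × 548] = 344.0465
r = 96 / 344.0465 ≈ 0.2790

0.2790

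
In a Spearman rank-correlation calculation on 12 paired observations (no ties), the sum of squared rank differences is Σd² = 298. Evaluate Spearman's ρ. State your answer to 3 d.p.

-0.042

ρ = 1 − 6Σd² / [n(n²−1)] = 1 − 6×298 / (12×143)
  = 1 − 1788/1716 = 1 − 1.0420 ≈ -0.042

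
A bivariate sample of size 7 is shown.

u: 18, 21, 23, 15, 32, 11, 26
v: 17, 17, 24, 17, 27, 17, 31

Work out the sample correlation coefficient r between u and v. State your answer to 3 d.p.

n = 7, Σu = 146, Σv = 150, Σu² = 3340, Σv² = 3422, Σuv = 3327
nΣuv − ΣuΣv = 23289 − 21900 = 1389
nΣu² − (Σu)² = 23380 − 21316 = 2064; nΣv² − (Σv)² = 23954 − 22500 = 1454
r = 1389 / √(2064 × 1454) = 1389 / 1732.3556 ≈ 0.802

0.802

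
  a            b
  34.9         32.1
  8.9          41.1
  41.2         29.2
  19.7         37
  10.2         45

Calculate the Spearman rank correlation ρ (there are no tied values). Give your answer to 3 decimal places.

Rank a: 4, 1, 5, 3, 2
Rank b: 2, 4, 1, 3, 5
d = rank(a) − rank(b): 2, -3, 4, 0, -3; Σd² = 38
ρ = 1 − 6Σd² / [n(n²−1)] = 1 − 6×38 / (5×24) = 1 − 228/120 ≈ -0.900

-0.900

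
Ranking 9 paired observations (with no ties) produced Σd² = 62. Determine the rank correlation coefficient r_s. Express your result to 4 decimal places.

0.4833

ρ = 1 − 6Σd² / [n(n²−1)] = 1 − 6×62 / (9×80)
  = 1 − 372/720 = 1 − 0.51667 ≈ 0.4833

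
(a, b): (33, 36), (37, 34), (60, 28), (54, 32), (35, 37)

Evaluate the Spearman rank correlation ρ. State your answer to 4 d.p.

Rank a: 1, 3, 5, 4, 2
Rank b: 4, 3, 1, 2, 5
d = rank(a) − rank(b): -3, 0, 4, 2, -3; Σd² = 38
ρ = 1 − 6Σd² / [n(n²−1)] = 1 − 6×38 / (5×24) = 1 − 228/120 ≈ -0.9000

-0.9000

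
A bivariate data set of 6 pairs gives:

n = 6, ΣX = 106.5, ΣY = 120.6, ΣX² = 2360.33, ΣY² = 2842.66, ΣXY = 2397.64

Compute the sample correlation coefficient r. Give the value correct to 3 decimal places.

0.579

r = (nΣXY − ΣXΣY) / √[(nΣX² − (ΣX)²)(nΣY² − (ΣY)²)]
Numerator: 6×2397.64 − 106.5×120.6 = 1541.94
Denominator: √[(14161.98 − 11342.25)(17055.96 − 14544.36)] = √[2819.73 × 2511.6] = 2661.2091
r = 1541.94 / 2661.2091 ≈ 0.579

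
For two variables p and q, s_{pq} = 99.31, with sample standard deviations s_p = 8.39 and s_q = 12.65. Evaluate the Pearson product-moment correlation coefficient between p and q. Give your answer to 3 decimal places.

r = Cov(p,q) / (s_p · s_q) = 99.31 / (8.39 × 12.65)
  = 99.31 / 106.1335 ≈ 0.936

0.936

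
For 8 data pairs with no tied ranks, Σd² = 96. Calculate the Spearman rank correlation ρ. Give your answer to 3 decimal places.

-0.143

ρ = 1 − 6Σd² / [n(n²−1)] = 1 − 6×96 / (8×63)
  = 1 − 576/504 = 1 − 1.1429 ≈ -0.143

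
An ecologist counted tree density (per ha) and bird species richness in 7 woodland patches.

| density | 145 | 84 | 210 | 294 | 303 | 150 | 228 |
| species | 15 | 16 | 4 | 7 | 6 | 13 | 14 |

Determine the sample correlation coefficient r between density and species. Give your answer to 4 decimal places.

-0.7470

n = 7, Σx = 1414, Σy = 75, Σx² = 324910, Σy² = 947, Σxy = 13377
nΣxy − ΣxΣy = 93639 − 106050 = -12411
nΣx² − (Σx)² = 2274370 − 1999396 = 274974; nΣy² − (Σy)² = 6629 − 5625 = 1004
r = -12411 / √(274974 × 1004) = -12411 / 16615.4716 ≈ -0.7470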